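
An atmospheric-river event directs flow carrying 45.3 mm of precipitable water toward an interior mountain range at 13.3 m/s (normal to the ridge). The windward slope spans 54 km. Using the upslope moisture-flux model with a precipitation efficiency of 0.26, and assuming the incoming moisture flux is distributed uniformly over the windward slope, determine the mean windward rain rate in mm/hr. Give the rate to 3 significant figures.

Incoming column moisture flux per unit ridge length: F = V × PW = 13.3 × 45.3 = 602.49 mm·m/s.
Spread over the 54 km slope with efficiency ε = 0.26: R = ε·F/W = 0.26 × 602.49 / 54000 m = 2.901e-03 mm/s.
R = 2.901e-03 × 3600 = 10.4 mm/hr.

R ≈ 10.4 mm/hr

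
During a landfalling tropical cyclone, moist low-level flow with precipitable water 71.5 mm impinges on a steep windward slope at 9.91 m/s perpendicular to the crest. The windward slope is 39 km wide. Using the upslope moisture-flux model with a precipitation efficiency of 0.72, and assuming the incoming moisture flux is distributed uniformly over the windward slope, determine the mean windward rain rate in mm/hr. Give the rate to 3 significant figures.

R ≈ 47.1 mm/hr

Incoming column moisture flux per unit ridge length: F = V × PW = 9.91 × 71.5 = 708.565 mm·m/s.
Spread over the 39 km slope with efficiency ε = 0.72: R = ε·F/W = 0.72 × 708.565 / 39000 m = 1.308e-02 mm/s.
R = 1.308e-02 × 3600 = 47.1 mm/hr.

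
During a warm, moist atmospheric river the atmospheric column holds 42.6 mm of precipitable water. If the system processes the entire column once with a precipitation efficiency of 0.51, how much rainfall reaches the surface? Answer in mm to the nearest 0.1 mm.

Rainfall = ε × PW = 0.51 × 42.6 = 21.7 mm.

rainfall ≈ 21.7 mm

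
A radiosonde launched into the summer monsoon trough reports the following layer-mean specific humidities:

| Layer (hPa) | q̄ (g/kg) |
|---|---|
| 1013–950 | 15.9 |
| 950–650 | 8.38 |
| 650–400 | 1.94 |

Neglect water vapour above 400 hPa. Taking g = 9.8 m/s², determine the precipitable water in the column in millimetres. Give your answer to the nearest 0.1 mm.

Precipitable water is the column-integrated vapour mass per unit area: PW = (1/g) Σ q̄ Δp, with q in kg/kg and Δp in Pa (1 kg/m² of water = 1 mm).
Layer 1013–950 hPa: Δp = 63 hPa = 6300 Pa, q̄ = 0.0159 kg/kg → 0.0159 × 6300 / 9.8 = 10.22 mm
Layer 950–650 hPa: Δp = 300 hPa = 30000 Pa, q̄ = 0.00838 kg/kg → 0.00838 × 30000 / 9.8 = 25.65 mm
Layer 650–400 hPa: Δp = 250 hPa = 25000 Pa, q̄ = 0.00194 kg/kg → 0.00194 × 25000 / 9.8 = 4.95 mm
PW = 10.22 + 25.65 + 4.95 = 40.82 ≈ 40.8 mm.

PW ≈ 40.8 mm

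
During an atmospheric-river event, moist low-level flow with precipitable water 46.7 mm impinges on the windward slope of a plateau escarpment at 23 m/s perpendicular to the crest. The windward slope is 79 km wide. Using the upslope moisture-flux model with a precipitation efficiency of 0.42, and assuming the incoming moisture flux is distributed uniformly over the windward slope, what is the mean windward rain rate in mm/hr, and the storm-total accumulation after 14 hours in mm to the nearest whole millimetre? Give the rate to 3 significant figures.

Incoming column moisture flux per unit ridge length: F = V × PW = 23 × 46.7 = 1074.1 mm·m/s.
Spread over the 79 km slope with efficiency ε = 0.42: R = ε·F/W = 0.42 × 1074.1 / 79000 m = 5.710e-03 mm/s.
R = 5.710e-03 × 3600 = 20.6 mm/hr.
Over 14 h: total = 20.6 × 14 = 288.4 ≈ 288 mm.

R ≈ 20.6 mm/hr; total ≈ 288 mm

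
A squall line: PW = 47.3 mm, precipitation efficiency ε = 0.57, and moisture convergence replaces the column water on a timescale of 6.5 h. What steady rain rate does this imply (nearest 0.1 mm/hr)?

Each overturning extracts ε × PW = 0.57 × 47.3 = 26.961 mm.
Rate = ε·PW / τ = 26.961 / 6.5 h = 4.1 mm/hr.

R ≈ 4.1 mm/hr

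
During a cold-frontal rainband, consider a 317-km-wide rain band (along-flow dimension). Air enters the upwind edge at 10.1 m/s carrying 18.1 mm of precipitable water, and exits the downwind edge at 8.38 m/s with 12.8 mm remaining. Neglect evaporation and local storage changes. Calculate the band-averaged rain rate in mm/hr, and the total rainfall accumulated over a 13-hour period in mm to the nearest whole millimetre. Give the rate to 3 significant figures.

Column moisture flux per unit crosswind length is F = V × PW.
Inflow: F_in = 10.1 × 18.1 = 182.81 mm·m/s
Outflow: F_out = 8.38 × 12.8 = 107.264 mm·m/s
Steady-state rate R = (F_in − F_out)/L = (182.81 − 107.264) / 317000 m = 2.383e-04 mm/s.
R = 2.383e-04 × 3600 = 0.858 mm/hr.
Over 13 h: total = 0.858 × 13 = 11.154 ≈ 11 mm.

R ≈ 0.858 mm/hr; total ≈ 11 mm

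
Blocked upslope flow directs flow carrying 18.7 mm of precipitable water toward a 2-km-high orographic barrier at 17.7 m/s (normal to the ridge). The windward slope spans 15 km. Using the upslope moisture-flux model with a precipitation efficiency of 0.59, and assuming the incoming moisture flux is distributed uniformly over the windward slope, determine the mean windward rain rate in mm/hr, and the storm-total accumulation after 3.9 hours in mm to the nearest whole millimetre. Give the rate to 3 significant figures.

Incoming column moisture flux per unit ridge length: F = V × PW = 17.7 × 18.7 = 330.99 mm·m/s.
Spread over the 15 km slope with efficiency ε = 0.59: R = ε·F/W = 0.59 × 330.99 / 15000 m = 1.302e-02 mm/s.
R = 1.302e-02 × 3600 = 46.9 mm/hr.
Over 3.9 h: total = 46.9 × 3.9 = 182.91 ≈ 183 mm.

R ≈ 46.9 mm/hr; total ≈ 183 mm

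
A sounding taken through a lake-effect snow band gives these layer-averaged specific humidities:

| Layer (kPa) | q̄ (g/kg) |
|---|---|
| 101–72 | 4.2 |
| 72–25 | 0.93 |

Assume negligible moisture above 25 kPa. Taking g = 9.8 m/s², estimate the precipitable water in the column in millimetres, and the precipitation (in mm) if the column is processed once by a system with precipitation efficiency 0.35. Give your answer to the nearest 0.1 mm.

Precipitable water is the column-integrated vapour mass per unit area: PW = (1/g) Σ q̄ Δp, with q in kg/kg and Δp in Pa (1 kg/m² of water = 1 mm).
Layer 101–72 kPa: Δp = 290 hPa = 29000 Pa, q̄ = 0.0042 kg/kg → 0.0042 × 29000 / 9.8 = 12.43 mm
Layer 72–25 kPa: Δp = 470 hPa = 47000 Pa, q̄ = 0.00093 kg/kg → 0.00093 × 47000 / 9.8 = 4.46 mm
PW = 12.43 + 4.46 = 16.89 ≈ 16.9 mm.
Precipitation = ε × PW = 0.35 × 16.9 = 5.9 mm.

PW ≈ 16.9 mm; precipitation ≈ 5.9 mm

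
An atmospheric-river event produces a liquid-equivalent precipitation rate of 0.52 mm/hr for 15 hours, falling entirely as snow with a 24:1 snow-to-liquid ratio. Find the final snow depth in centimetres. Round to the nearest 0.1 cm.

Liquid-equivalent depth = 0.52 × 15 = 7.8 mm.
Snow depth = 7.8 mm × 24 = 187.2 mm = 18.7 cm.

snow depth ≈ 18.7 cm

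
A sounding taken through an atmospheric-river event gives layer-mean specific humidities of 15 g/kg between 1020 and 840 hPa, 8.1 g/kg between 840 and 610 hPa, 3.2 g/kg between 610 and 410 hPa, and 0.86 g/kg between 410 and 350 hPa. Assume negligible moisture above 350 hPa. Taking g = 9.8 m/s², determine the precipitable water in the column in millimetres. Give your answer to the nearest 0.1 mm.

PW ≈ 53.6 mm

Precipitable water is the column-integrated vapour mass per unit area: PW = (1/g) Σ q̄ Δp, with q in kg/kg and Δp in Pa (1 kg/m² of water = 1 mm).
Layer 1020–840 hPa: Δp = 180 hPa = 18000 Pa, q̄ = 0.015 kg/kg → 0.015 × 18000 / 9.8 = 27.55 mm
Layer 840–610 hPa: Δp = 230 hPa = 23000 Pa, q̄ = 0.0081 kg/kg → 0.0081 × 23000 / 9.8 = 19.01 mm
Layer 610–410 hPa: Δp = 200 hPa = 20000 Pa, q̄ = 0.0032 kg/kg → 0.0032 × 20000 / 9.8 = 6.53 mm
Layer 410–350 hPa: Δp = 60 hPa = 6000 Pa, q̄ = 0.00086 kg/kg → 0.00086 × 6000 / 9.8 = 0.53 mm
PW = 27.55 + 19.01 + 6.53 + 0.53 = 53.62 ≈ 53.6 mm.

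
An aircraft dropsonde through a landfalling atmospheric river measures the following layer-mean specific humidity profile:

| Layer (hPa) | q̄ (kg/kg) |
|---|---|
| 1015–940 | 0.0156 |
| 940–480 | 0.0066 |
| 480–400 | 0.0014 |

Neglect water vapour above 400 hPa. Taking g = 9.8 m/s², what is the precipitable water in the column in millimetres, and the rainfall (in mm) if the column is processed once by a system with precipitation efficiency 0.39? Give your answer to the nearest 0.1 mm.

PW ≈ 44.1 mm; rainfall ≈ 17.2 mm

Precipitable water is the column-integrated vapour mass per unit area: PW = (1/g) Σ q̄ Δp, with q in kg/kg and Δp in Pa (1 kg/m² of water = 1 mm).
Layer 1015–940 hPa: Δp = 75 hPa = 7500 Pa, q̄ = 0.0156 kg/kg → 0.0156 × 7500 / 9.8 = 11.94 mm
Layer 940–480 hPa: Δp = 460 hPa = 46000 Pa, q̄ = 0.0066 kg/kg → 0.0066 × 46000 / 9.8 = 30.98 mm
Layer 480–400 hPa: Δp = 80 hPa = 8000 Pa, q̄ = 0.0014 kg/kg → 0.0014 × 8000 / 9.8 = 1.14 mm
PW = 11.94 + 30.98 + 1.14 = 44.06 ≈ 44.1 mm.
Rainfall = ε × PW = 0.39 × 44.1 = 17.2 mm.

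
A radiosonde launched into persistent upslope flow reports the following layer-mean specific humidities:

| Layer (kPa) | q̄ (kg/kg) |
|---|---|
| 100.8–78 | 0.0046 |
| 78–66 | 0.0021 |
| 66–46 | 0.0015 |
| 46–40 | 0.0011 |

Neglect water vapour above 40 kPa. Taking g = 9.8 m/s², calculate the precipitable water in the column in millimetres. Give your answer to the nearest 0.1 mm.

PW ≈ 17.0 mm

Precipitable water is the column-integrated vapour mass per unit area: PW = (1/g) Σ q̄ Δp, with q in kg/kg and Δp in Pa (1 kg/m² of water = 1 mm).
Layer 100.8–78 kPa: Δp = 228 hPa = 22800 Pa, q̄ = 0.0046 kg/kg → 0.0046 × 22800 / 9.8 = 10.70 mm
Layer 78–66 kPa: Δp = 120 hPa = 12000 Pa, q̄ = 0.0021 kg/kg → 0.0021 × 12000 / 9.8 = 2.57 mm
Layer 66–46 kPa: Δp = 200 hPa = 20000 Pa, q̄ = 0.0015 kg/kg → 0.0015 × 20000 / 9.8 = 3.06 mm
Layer 46–40 kPa: Δp = 60 hPa = 6000 Pa, q̄ = 0.0011 kg/kg → 0.0011 × 6000 / 9.8 = 0.67 mm
PW = 10.70 + 2.57 + 3.06 + 0.67 = 17.00 ≈ 17.0 mm.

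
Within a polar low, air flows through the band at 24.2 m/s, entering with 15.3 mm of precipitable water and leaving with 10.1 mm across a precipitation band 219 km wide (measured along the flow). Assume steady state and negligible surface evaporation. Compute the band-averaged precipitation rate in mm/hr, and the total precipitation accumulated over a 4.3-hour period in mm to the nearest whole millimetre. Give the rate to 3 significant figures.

R ≈ 2.07 mm/hr; total ≈ 9 mm

Column moisture flux per unit crosswind length is F = V × PW.
Inflow: F_in = 24.2 × 15.3 = 370.26 mm·m/s
Outflow: F_out = 24.2 × 10.1 = 244.42 mm·m/s
Steady-state rate R = (F_in − F_out)/L = (370.26 − 244.42) / 219000 m = 5.746e-04 mm/s.
R = 5.746e-04 × 3600 = 2.07 mm/hr.
Over 4.3 h: total = 2.07 × 4.3 = 8.901 ≈ 9 mm.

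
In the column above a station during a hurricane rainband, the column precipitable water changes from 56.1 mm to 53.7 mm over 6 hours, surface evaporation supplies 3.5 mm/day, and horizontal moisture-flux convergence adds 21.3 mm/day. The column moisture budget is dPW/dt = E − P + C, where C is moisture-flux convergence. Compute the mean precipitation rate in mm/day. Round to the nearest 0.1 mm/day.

P ≈ 34.4 mm/day

dPW/dt = (53.7 − 56.1) mm / (6/24 day) = -9.600 mm/day.
P = E + C − dPW/dt = 3.5 + (21.3) − (-9.600) = 34.4 mm/day.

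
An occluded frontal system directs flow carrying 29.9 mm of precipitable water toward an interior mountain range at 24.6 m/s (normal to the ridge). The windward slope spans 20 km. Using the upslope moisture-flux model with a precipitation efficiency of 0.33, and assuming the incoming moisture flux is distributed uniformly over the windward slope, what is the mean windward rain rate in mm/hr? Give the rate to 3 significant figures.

Incoming column moisture flux per unit ridge length: F = V × PW = 24.6 × 29.9 = 735.54 mm·m/s.
Spread over the 20 km slope with efficiency ε = 0.33: R = ε·F/W = 0.33 × 735.54 / 20000 m = 1.214e-02 mm/s.
R = 1.214e-02 × 3600 = 43.7 mm/hr.

R ≈ 43.7 mm/hr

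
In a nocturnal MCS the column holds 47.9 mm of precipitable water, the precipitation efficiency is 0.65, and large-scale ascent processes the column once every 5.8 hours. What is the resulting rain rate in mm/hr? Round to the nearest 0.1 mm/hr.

R ≈ 5.4 mm/hr

Each overturning extracts ε × PW = 0.65 × 47.9 = 31.135 mm.
Rate = ε·PW / τ = 31.135 / 5.8 h = 5.4 mm/hr.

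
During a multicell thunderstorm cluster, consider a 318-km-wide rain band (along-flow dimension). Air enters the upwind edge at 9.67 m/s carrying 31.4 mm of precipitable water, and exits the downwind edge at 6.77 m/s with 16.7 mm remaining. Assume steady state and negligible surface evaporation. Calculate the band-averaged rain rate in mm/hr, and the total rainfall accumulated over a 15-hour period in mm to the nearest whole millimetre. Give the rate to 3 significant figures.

R ≈ 2.16 mm/hr; total ≈ 32 mm

Column moisture flux per unit crosswind length is F = V × PW.
Inflow: F_in = 9.67 × 31.4 = 303.638 mm·m/s
Outflow: F_out = 6.77 × 16.7 = 113.059 mm·m/s
Steady-state rate R = (F_in − F_out)/L = (303.638 − 113.059) / 318000 m = 5.993e-04 mm/s.
R = 5.993e-04 × 3600 = 2.16 mm/hr.
Over 15 h: total = 2.16 × 15 = 32.4 ≈ 32 mm.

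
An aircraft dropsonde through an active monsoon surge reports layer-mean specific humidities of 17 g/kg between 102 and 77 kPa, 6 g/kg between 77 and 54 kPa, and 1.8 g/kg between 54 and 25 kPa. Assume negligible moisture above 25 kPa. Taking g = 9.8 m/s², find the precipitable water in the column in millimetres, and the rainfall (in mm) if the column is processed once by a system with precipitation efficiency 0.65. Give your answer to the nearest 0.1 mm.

Precipitable water is the column-integrated vapour mass per unit area: PW = (1/g) Σ q̄ Δp, with q in kg/kg and Δp in Pa (1 kg/m² of water = 1 mm).
Layer 102–77 kPa: Δp = 250 hPa = 25000 Pa, q̄ = 0.017 kg/kg → 0.017 × 25000 / 9.8 = 43.37 mm
Layer 77–54 kPa: Δp = 230 hPa = 23000 Pa, q̄ = 0.006 kg/kg → 0.006 × 23000 / 9.8 = 14.08 mm
Layer 54–25 kPa: Δp = 290 hPa = 29000 Pa, q̄ = 0.0018 kg/kg → 0.0018 × 29000 / 9.8 = 5.33 mm
PW = 43.37 + 14.08 + 5.33 = 62.78 ≈ 62.8 mm.
Rainfall = ε × PW = 0.65 × 62.8 = 40.8 mm.

PW ≈ 62.8 mm; rainfall ≈ 40.8 mm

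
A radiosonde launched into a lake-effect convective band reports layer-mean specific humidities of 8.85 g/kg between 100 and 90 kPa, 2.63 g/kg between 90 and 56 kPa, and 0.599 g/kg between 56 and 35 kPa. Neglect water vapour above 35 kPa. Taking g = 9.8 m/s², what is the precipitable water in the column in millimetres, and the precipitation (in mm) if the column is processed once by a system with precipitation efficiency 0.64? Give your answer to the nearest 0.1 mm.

Precipitable water is the column-integrated vapour mass per unit area: PW = (1/g) Σ q̄ Δp, with q in kg/kg and Δp in Pa (1 kg/m² of water = 1 mm).
Layer 100–90 kPa: Δp = 100 hPa = 10000 Pa, q̄ = 0.00885 kg/kg → 0.00885 × 10000 / 9.8 = 9.03 mm
Layer 90–56 kPa: Δp = 340 hPa = 34000 Pa, q̄ = 0.00263 kg/kg → 0.00263 × 34000 / 9.8 = 9.12 mm
Layer 56–35 kPa: Δp = 210 hPa = 21000 Pa, q̄ = 0.000599 kg/kg → 0.000599 × 21000 / 9.8 = 1.28 mm
PW = 9.03 + 9.12 + 1.28 = 19.43 ≈ 19.4 mm.
Precipitation = ε × PW = 0.64 × 19.4 = 12.4 mm.

PW ≈ 19.4 mm; precipitation ≈ 12.4 mm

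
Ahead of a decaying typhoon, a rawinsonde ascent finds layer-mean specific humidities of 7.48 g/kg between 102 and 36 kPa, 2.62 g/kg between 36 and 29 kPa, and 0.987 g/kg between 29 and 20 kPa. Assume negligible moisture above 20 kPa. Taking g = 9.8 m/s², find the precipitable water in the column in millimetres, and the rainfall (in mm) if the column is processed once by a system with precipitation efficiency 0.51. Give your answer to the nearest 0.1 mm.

PW ≈ 53.2 mm; rainfall ≈ 27.1 mm

Precipitable water is the column-integrated vapour mass per unit area: PW = (1/g) Σ q̄ Δp, with q in kg/kg and Δp in Pa (1 kg/m² of water = 1 mm).
Layer 102–36 kPa: Δp = 660 hPa = 66000 Pa, q̄ = 0.00748 kg/kg → 0.00748 × 66000 / 9.8 = 50.38 mm
Layer 36–29 kPa: Δp = 70 hPa = 7000 Pa, q̄ = 0.00262 kg/kg → 0.00262 × 7000 / 9.8 = 1.87 mm
Layer 29–20 kPa: Δp = 90 hPa = 9000 Pa, q̄ = 0.000987 kg/kg → 0.000987 × 9000 / 9.8 = 0.91 mm
PW = 50.38 + 1.87 + 0.91 = 53.16 ≈ 53.2 mm.
Rainfall = ε × PW = 0.51 × 53.2 = 27.1 mm.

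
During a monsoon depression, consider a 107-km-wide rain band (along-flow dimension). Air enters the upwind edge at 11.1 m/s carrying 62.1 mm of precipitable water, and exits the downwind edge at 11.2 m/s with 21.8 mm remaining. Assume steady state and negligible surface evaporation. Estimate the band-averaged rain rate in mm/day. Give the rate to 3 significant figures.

Column moisture flux per unit crosswind length is F = V × PW.
Inflow: F_in = 11.1 × 62.1 = 689.31 mm·m/s
Outflow: F_out = 11.2 × 21.8 = 244.16 mm·m/s
Steady-state rate R = (F_in − F_out)/L = (689.31 − 244.16) / 107000 m = 4.160e-03 mm/s.
R = 4.160e-03 × 3600 × 24 = 359 mm/day.

R ≈ 359 mm/day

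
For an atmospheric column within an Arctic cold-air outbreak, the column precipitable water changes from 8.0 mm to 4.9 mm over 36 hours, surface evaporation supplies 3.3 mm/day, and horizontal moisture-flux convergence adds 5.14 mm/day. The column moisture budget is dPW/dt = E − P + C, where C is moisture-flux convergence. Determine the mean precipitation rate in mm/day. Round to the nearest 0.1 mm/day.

dPW/dt = (4.9 − 8.0) mm / (36/24 day) = -2.067 mm/day.
P = E + C − dPW/dt = 3.3 + (5.14) − (-2.067) = 10.5 mm/day.

P ≈ 10.5 mm/day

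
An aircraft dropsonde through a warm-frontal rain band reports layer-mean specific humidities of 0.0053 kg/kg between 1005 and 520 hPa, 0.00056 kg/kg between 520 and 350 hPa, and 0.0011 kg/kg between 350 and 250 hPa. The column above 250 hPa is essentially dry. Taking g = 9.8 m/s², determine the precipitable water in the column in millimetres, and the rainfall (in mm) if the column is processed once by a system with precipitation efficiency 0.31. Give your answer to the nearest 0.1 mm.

PW ≈ 28.3 mm; rainfall ≈ 8.8 mm

Precipitable water is the column-integrated vapour mass per unit area: PW = (1/g) Σ q̄ Δp, with q in kg/kg and Δp in Pa (1 kg/m² of water = 1 mm).
Layer 1005–520 hPa: Δp = 485 hPa = 48500 Pa, q̄ = 0.0053 kg/kg → 0.0053 × 48500 / 9.8 = 26.23 mm
Layer 520–350 hPa: Δp = 170 hPa = 17000 Pa, q̄ = 0.00056 kg/kg → 0.00056 × 17000 / 9.8 = 0.97 mm
Layer 350–250 hPa: Δp = 100 hPa = 10000 Pa, q̄ = 0.0011 kg/kg → 0.0011 × 10000 / 9.8 = 1.12 mm
PW = 26.23 + 0.97 + 1.12 = 28.32 ≈ 28.3 mm.
Rainfall = ε × PW = 0.31 × 28.3 = 8.8 mm.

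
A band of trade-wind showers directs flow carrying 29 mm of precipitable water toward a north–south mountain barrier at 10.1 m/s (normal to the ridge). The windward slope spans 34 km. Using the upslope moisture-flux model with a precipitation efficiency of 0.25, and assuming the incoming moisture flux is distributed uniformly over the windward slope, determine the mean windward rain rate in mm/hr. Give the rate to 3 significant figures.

Incoming column moisture flux per unit ridge length: F = V × PW = 10.1 × 29 = 292.9 mm·m/s.
Spread over the 34 km slope with efficiency ε = 0.25: R = ε·F/W = 0.25 × 292.9 / 34000 m = 2.154e-03 mm/s.
R = 2.154e-03 × 3600 = 7.75 mm/hr.

R ≈ 7.75 mm/hr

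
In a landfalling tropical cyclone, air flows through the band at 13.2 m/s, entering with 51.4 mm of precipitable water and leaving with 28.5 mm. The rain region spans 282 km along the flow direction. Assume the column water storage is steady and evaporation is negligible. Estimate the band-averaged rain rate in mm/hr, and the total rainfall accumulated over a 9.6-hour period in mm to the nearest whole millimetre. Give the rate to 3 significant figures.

R ≈ 3.86 mm/hr; total ≈ 37 mm

Column moisture flux per unit crosswind length is F = V × PW.
Inflow: F_in = 13.2 × 51.4 = 678.48 mm·m/s
Outflow: F_out = 13.2 × 28.5 = 376.2 mm·m/s
Steady-state rate R = (F_in − F_out)/L = (678.48 − 376.2) / 282000 m = 1.072e-03 mm/s.
R = 1.072e-03 × 3600 = 3.86 mm/hr.
Over 9.6 h: total = 3.86 × 9.6 = 37.056 ≈ 37 mm.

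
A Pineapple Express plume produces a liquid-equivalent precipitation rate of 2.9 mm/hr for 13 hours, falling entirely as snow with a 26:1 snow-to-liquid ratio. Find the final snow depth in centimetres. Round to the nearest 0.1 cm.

snow depth ≈ 98.0 cm

Liquid-equivalent depth = 2.9 × 13 = 37.7 mm.
Snow depth = 37.7 mm × 26 = 980.2 mm = 98.0 cm.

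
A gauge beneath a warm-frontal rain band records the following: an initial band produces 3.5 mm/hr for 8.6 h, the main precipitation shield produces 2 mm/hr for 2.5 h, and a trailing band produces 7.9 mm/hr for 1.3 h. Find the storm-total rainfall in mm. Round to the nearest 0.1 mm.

Total = Σ Rᵢ Δtᵢ = 3.5 × 8.6 + 2 × 2.5 + 7.9 × 1.3
      = 30.1 + 5 + 10.27 = 45.4 mm.

total ≈ 45.4 mm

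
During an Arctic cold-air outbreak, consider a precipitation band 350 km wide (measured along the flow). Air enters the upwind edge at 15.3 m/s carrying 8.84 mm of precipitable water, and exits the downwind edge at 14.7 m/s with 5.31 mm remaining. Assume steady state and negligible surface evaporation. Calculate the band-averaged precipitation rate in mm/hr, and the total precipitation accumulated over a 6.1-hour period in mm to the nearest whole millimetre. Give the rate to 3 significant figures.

Column moisture flux per unit crosswind length is F = V × PW.
Inflow: F_in = 15.3 × 8.84 = 135.252 mm·m/s
Outflow: F_out = 14.7 × 5.31 = 78.057 mm·m/s
Steady-state rate R = (F_in − F_out)/L = (135.252 − 78.057) / 350000 m = 1.634e-04 mm/s.
R = 1.634e-04 × 3600 = 0.588 mm/hr.
Over 6.1 h: total = 0.588 × 6.1 = 3.5868 ≈ 4 mm.

R ≈ 0.588 mm/hr; total ≈ 4 mm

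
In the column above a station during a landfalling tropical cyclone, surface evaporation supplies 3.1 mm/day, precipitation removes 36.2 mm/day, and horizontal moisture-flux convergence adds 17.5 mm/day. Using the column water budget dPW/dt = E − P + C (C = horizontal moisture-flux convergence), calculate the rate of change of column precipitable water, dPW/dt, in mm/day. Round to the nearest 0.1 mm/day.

dPW/dt ≈ -15.6 mm/day

dPW/dt = E − P + C = 3.1 − 36.2 + (17.5) = -15.6 mm/day.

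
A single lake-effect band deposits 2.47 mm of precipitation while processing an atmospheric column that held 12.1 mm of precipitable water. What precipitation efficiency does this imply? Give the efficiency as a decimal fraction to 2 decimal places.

ε ≈ 0.20

ε = precipitation / PW = 2.47 / 12.1 = 0.20.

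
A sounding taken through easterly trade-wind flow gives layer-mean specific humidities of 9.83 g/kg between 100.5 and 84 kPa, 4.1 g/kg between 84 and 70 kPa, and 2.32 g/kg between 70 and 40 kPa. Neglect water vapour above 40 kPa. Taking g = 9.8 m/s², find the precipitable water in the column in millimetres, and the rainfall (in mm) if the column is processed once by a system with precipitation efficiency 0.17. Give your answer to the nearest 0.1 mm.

Precipitable water is the column-integrated vapour mass per unit area: PW = (1/g) Σ q̄ Δp, with q in kg/kg and Δp in Pa (1 kg/m² of water = 1 mm).
Layer 100.5–84 kPa: Δp = 165 hPa = 16500 Pa, q̄ = 0.00983 kg/kg → 0.00983 × 16500 / 9.8 = 16.55 mm
Layer 84–70 kPa: Δp = 140 hPa = 14000 Pa, q̄ = 0.0041 kg/kg → 0.0041 × 14000 / 9.8 = 5.86 mm
Layer 70–40 kPa: Δp = 300 hPa = 30000 Pa, q̄ = 0.00232 kg/kg → 0.00232 × 30000 / 9.8 = 7.10 mm
PW = 16.55 + 5.86 + 7.10 = 29.51 ≈ 29.5 mm.
Rainfall = ε × PW = 0.17 × 29.5 = 5.0 mm.

PW ≈ 29.5 mm; rainfall ≈ 5.0 mm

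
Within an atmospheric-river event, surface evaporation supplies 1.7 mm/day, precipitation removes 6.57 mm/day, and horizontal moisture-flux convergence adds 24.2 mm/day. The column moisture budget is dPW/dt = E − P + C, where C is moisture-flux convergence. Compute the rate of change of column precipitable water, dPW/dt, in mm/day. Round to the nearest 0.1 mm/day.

dPW/dt = E − P + C = 1.7 − 6.57 + (24.2) = 19.3 mm/day.

dPW/dt ≈ 19.3 mm/day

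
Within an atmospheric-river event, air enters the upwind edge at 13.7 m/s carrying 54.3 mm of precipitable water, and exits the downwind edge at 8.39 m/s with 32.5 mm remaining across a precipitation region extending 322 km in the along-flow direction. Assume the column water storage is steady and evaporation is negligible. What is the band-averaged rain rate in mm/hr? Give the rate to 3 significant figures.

Column moisture flux per unit crosswind length is F = V × PW.
Inflow: F_in = 13.7 × 54.3 = 743.91 mm·m/s
Outflow: F_out = 8.39 × 32.5 = 272.675 mm·m/s
Steady-state rate R = (F_in − F_out)/L = (743.91 − 272.675) / 322000 m = 1.463e-03 mm/s.
R = 1.463e-03 × 3600 = 5.27 mm/hr.

R ≈ 5.27 mm/hr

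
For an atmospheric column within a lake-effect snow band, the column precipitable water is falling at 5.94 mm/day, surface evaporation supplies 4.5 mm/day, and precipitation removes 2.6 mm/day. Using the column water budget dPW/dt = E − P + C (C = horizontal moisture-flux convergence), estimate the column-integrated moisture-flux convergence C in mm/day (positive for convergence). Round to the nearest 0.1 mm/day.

C ≈ -7.8 mm/day

dPW/dt = -5.94 mm/day.
C = dPW/dt − E + P = (-5.94) − 4.5 + 2.6 = -7.8 mm/day.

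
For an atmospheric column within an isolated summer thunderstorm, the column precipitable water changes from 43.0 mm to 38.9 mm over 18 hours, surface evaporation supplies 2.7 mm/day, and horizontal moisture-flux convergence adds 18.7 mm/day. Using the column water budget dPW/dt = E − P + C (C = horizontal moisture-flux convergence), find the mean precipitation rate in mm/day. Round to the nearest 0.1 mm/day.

P ≈ 26.9 mm/day

dPW/dt = (38.9 − 43.0) mm / (18/24 day) = -5.467 mm/day.
P = E + C − dPW/dt = 2.7 + (18.7) − (-5.467) = 26.9 mm/day.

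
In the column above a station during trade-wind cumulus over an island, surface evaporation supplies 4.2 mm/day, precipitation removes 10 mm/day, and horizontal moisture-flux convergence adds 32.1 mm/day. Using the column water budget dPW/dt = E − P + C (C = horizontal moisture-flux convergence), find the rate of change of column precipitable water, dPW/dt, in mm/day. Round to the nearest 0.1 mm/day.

dPW/dt ≈ 26.3 mm/day

dPW/dt = E − P + C = 4.2 − 10 + (32.1) = 26.3 mm/day.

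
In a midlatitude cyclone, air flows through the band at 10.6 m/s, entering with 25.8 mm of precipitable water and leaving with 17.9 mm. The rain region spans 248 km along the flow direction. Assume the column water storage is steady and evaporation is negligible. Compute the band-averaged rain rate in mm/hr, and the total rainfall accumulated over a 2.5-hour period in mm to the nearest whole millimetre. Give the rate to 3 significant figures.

R ≈ 1.22 mm/hr; total ≈ 3 mm

Column moisture flux per unit crosswind length is F = V × PW.
Inflow: F_in = 10.6 × 25.8 = 273.48 mm·m/s
Outflow: F_out = 10.6 × 17.9 = 189.74 mm·m/s
Steady-state rate R = (F_in − F_out)/L = (273.48 − 189.74) / 248000 m = 3.377e-04 mm/s.
R = 3.377e-04 × 3600 = 1.22 mm/hr.
Over 2.5 h: total = 1.22 × 2.5 = 3.05 ≈ 3 mm.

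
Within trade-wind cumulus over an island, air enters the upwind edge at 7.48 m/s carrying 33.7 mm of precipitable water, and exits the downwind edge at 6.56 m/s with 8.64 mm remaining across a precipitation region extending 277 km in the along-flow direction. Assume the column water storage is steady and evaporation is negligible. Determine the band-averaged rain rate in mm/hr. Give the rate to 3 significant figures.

R ≈ 2.54 mm/hr

Column moisture flux per unit crosswind length is F = V × PW.
Inflow: F_in = 7.48 × 33.7 = 252.076 mm·m/s
Outflow: F_out = 6.56 × 8.64 = 56.6784 mm·m/s
Steady-state rate R = (F_in − F_out)/L = (252.076 − 56.6784) / 277000 m = 7.054e-04 mm/s.
R = 7.054e-04 × 3600 = 2.54 mm/hr.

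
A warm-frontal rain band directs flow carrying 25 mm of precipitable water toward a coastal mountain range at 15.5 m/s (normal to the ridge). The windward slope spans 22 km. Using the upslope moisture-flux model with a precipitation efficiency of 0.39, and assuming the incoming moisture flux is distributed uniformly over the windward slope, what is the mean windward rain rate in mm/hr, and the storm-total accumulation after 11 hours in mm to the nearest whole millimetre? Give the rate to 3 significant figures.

R ≈ 24.7 mm/hr; total ≈ 272 mm

Incoming column moisture flux per unit ridge length: F = V × PW = 15.5 × 25 = 387.5 mm·m/s.
Spread over the 22 km slope with efficiency ε = 0.39: R = ε·F/W = 0.39 × 387.5 / 22000 m = 6.869e-03 mm/s.
R = 6.869e-03 × 3600 = 24.7 mm/hr.
Over 11 h: total = 24.7 × 11 = 271.7 ≈ 272 mm.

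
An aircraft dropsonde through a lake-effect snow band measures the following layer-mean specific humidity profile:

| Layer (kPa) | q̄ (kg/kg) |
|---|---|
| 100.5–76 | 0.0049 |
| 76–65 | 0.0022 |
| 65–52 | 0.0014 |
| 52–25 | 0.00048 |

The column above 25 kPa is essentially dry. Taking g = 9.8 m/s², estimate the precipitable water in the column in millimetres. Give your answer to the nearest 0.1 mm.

PW ≈ 17.9 mm

Precipitable water is the column-integrated vapour mass per unit area: PW = (1/g) Σ q̄ Δp, with q in kg/kg and Δp in Pa (1 kg/m² of water = 1 mm).
Layer 100.5–76 kPa: Δp = 245 hPa = 24500 Pa, q̄ = 0.0049 kg/kg → 0.0049 × 24500 / 9.8 = 12.25 mm
Layer 76–65 kPa: Δp = 110 hPa = 11000 Pa, q̄ = 0.0022 kg/kg → 0.0022 × 11000 / 9.8 = 2.47 mm
Layer 65–52 kPa: Δp = 130 hPa = 13000 Pa, q̄ = 0.0014 kg/kg → 0.0014 × 13000 / 9.8 = 1.86 mm
Layer 52–25 kPa: Δp = 270 hPa = 27000 Pa, q̄ = 0.00048 kg/kg → 0.00048 × 27000 / 9.8 = 1.32 mm
PW = 12.25 + 2.47 + 1.86 + 1.32 = 17.90 ≈ 17.9 mm.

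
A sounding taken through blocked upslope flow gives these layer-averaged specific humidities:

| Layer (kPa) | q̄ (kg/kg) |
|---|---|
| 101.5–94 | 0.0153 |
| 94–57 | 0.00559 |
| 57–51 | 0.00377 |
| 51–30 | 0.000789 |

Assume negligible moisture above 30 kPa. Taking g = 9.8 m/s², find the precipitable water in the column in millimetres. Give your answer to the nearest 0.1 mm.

PW ≈ 36.8 mm

Precipitable water is the column-integrated vapour mass per unit area: PW = (1/g) Σ q̄ Δp, with q in kg/kg and Δp in Pa (1 kg/m² of water = 1 mm).
Layer 101.5–94 kPa: Δp = 75 hPa = 7500 Pa, q̄ = 0.0153 kg/kg → 0.0153 × 7500 / 9.8 = 11.71 mm
Layer 94–57 kPa: Δp = 370 hPa = 37000 Pa, q̄ = 0.00559 kg/kg → 0.00559 × 37000 / 9.8 = 21.11 mm
Layer 57–51 kPa: Δp = 60 hPa = 6000 Pa, q̄ = 0.00377 kg/kg → 0.00377 × 6000 / 9.8 = 2.31 mm
Layer 51–30 kPa: Δp = 210 hPa = 21000 Pa, q̄ = 0.000789 kg/kg → 0.000789 × 21000 / 9.8 = 1.69 mm
PW = 11.71 + 21.11 + 2.31 + 1.69 = 36.82 ≈ 36.8 mm.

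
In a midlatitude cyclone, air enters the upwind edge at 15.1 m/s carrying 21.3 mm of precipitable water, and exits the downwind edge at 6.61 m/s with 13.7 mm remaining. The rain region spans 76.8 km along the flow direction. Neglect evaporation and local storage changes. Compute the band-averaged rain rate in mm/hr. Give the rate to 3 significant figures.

Column moisture flux per unit crosswind length is F = V × PW.
Inflow: F_in = 15.1 × 21.3 = 321.63 mm·m/s
Outflow: F_out = 6.61 × 13.7 = 90.557 mm·m/s
Steady-state rate R = (F_in − F_out)/L = (321.63 − 90.557) / 76800 m = 3.009e-03 mm/s.
R = 3.009e-03 × 3600 = 10.8 mm/hr.

R ≈ 10.8 mm/hr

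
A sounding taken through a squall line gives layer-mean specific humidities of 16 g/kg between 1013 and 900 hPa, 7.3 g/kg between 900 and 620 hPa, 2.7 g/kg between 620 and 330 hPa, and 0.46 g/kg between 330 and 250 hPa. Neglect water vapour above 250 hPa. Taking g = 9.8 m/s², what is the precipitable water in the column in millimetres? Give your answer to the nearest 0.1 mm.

PW ≈ 47.7 mm

Precipitable water is the column-integrated vapour mass per unit area: PW = (1/g) Σ q̄ Δp, with q in kg/kg and Δp in Pa (1 kg/m² of water = 1 mm).
Layer 1013–900 hPa: Δp = 113 hPa = 11300 Pa, q̄ = 0.016 kg/kg → 0.016 × 11300 / 9.8 = 18.45 mm
Layer 900–620 hPa: Δp = 280 hPa = 28000 Pa, q̄ = 0.0073 kg/kg → 0.0073 × 28000 / 9.8 = 20.86 mm
Layer 620–330 hPa: Δp = 290 hPa = 29000 Pa, q̄ = 0.0027 kg/kg → 0.0027 × 29000 / 9.8 = 7.99 mm
Layer 330–250 hPa: Δp = 80 hPa = 8000 Pa, q̄ = 0.00046 kg/kg → 0.00046 × 8000 / 9.8 = 0.38 mm
PW = 18.45 + 20.86 + 7.99 + 0.38 = 47.68 ≈ 47.7 mm.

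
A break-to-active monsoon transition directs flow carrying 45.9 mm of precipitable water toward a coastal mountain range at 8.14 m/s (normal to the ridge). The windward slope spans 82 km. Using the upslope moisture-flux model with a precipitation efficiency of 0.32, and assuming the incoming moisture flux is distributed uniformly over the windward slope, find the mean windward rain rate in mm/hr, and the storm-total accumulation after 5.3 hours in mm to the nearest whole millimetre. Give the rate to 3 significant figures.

Incoming column moisture flux per unit ridge length: F = V × PW = 8.14 × 45.9 = 373.626 mm·m/s.
Spread over the 82 km slope with efficiency ε = 0.32: R = ε·F/W = 0.32 × 373.626 / 82000 m = 1.458e-03 mm/s.
R = 1.458e-03 × 3600 = 5.25 mm/hr.
Over 5.3 h: total = 5.25 × 5.3 = 27.825 ≈ 28 mm.

R ≈ 5.25 mm/hr; total ≈ 28 mm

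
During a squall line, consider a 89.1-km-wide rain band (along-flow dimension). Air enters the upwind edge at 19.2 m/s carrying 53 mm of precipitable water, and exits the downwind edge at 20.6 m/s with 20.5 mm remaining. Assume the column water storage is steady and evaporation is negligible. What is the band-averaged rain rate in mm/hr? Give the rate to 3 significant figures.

Column moisture flux per unit crosswind length is F = V × PW.
Inflow: F_in = 19.2 × 53 = 1017.6 mm·m/s
Outflow: F_out = 20.6 × 20.5 = 422.3 mm·m/s
Steady-state rate R = (F_in − F_out)/L = (1017.6 − 422.3) / 89100 m = 6.681e-03 mm/s.
R = 6.681e-03 × 3600 = 24.1 mm/hr.

R ≈ 24.1 mm/hr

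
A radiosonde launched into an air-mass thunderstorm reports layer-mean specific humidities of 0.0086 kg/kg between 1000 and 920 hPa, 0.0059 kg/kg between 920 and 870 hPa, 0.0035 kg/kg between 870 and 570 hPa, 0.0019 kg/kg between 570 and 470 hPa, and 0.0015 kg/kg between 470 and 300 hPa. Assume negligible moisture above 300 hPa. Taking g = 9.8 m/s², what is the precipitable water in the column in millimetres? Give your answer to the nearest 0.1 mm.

PW ≈ 25.3 mm

Precipitable water is the column-integrated vapour mass per unit area: PW = (1/g) Σ q̄ Δp, with q in kg/kg and Δp in Pa (1 kg/m² of water = 1 mm).
Layer 1000–920 hPa: Δp = 80 hPa = 8000 Pa, q̄ = 0.0086 kg/kg → 0.0086 × 8000 / 9.8 = 7.02 mm
Layer 920–870 hPa: Δp = 50 hPa = 5000 Pa, q̄ = 0.0059 kg/kg → 0.0059 × 5000 / 9.8 = 3.01 mm
Layer 870–570 hPa: Δp = 300 hPa = 30000 Pa, q̄ = 0.0035 kg/kg → 0.0035 × 30000 / 9.8 = 10.71 mm
Layer 570–470 hPa: Δp = 100 hPa = 10000 Pa, q̄ = 0.0019 kg/kg → 0.0019 × 10000 / 9.8 = 1.94 mm
Layer 470–300 hPa: Δp = 170 hPa = 17000 Pa, q̄ = 0.0015 kg/kg → 0.0015 × 17000 / 9.8 = 2.60 mm
PW = 7.02 + 3.01 + 10.71 + 1.94 + 2.60 = 25.28 ≈ 25.3 mm.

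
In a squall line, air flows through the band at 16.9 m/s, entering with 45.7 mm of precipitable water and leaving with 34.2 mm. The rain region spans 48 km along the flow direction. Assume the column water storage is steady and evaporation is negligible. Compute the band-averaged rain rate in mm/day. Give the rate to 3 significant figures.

Column moisture flux per unit crosswind length is F = V × PW.
Inflow: F_in = 16.9 × 45.7 = 772.33 mm·m/s
Outflow: F_out = 16.9 × 34.2 = 577.98 mm·m/s
Steady-state rate R = (F_in − F_out)/L = (772.33 − 577.98) / 48000 m = 4.049e-03 mm/s.
R = 4.049e-03 × 3600 × 24 = 350 mm/day.

R ≈ 350 mm/day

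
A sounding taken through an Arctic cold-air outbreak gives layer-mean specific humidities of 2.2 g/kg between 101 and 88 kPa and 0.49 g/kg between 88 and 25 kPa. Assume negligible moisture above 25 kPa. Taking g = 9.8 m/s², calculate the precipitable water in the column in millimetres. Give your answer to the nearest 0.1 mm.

Precipitable water is the column-integrated vapour mass per unit area: PW = (1/g) Σ q̄ Δp, with q in kg/kg and Δp in Pa (1 kg/m² of water = 1 mm).
Layer 101–88 kPa: Δp = 130 hPa = 13000 Pa, q̄ = 0.0022 kg/kg → 0.0022 × 13000 / 9.8 = 2.92 mm
Layer 88–25 kPa: Δp = 630 hPa = 63000 Pa, q̄ = 0.00049 kg/kg → 0.00049 × 63000 / 9.8 = 3.15 mm
PW = 2.92 + 3.15 = 6.07 ≈ 6.1 mm.

PW ≈ 6.1 mm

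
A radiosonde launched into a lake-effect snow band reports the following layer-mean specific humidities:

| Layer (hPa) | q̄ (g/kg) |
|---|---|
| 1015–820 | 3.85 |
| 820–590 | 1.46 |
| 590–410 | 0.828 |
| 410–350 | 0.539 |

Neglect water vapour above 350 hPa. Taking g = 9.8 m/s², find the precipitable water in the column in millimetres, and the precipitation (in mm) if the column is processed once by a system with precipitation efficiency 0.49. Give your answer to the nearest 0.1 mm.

PW ≈ 12.9 mm; precipitation ≈ 6.3 mm

Precipitable water is the column-integrated vapour mass per unit area: PW = (1/g) Σ q̄ Δp, with q in kg/kg and Δp in Pa (1 kg/m² of water = 1 mm).
Layer 1015–820 hPa: Δp = 195 hPa = 19500 Pa, q̄ = 0.00385 kg/kg → 0.00385 × 19500 / 9.8 = 7.66 mm
Layer 820–590 hPa: Δp = 230 hPa = 23000 Pa, q̄ = 0.00146 kg/kg → 0.00146 × 23000 / 9.8 = 3.43 mm
Layer 590–410 hPa: Δp = 180 hPa = 18000 Pa, q̄ = 0.000828 kg/kg → 0.000828 × 18000 / 9.8 = 1.52 mm
Layer 410–350 hPa: Δp = 60 hPa = 6000 Pa, q̄ = 0.000539 kg/kg → 0.000539 × 6000 / 9.8 = 0.33 mm
PW = 7.66 + 3.43 + 1.52 + 0.33 = 12.94 ≈ 12.9 mm.
Precipitation = ε × PW = 0.49 × 12.9 = 6.3 mm.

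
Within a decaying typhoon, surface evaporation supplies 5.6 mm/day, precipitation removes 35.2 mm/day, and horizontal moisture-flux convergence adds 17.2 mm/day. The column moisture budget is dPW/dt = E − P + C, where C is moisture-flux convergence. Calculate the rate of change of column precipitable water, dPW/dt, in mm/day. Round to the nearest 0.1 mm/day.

dPW/dt = E − P + C = 5.6 − 35.2 + (17.2) = -12.4 mm/day.

dPW/dt ≈ -12.4 mm/day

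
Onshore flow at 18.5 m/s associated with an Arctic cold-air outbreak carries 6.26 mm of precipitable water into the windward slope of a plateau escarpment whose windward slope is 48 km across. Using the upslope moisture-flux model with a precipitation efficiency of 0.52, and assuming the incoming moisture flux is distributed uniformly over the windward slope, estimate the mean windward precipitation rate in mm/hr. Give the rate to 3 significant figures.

R ≈ 4.52 mm/hr

Incoming column moisture flux per unit ridge length: F = V × PW = 18.5 × 6.26 = 115.81 mm·m/s.
Spread over the 48 km slope with efficiency ε = 0.52: R = ε·F/W = 0.52 × 115.81 / 48000 m = 1.255e-03 mm/s.
R = 1.255e-03 × 3600 = 4.52 mm/hr.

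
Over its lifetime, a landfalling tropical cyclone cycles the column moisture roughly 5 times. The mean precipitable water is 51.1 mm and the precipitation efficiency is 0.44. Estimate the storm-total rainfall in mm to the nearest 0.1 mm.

rainfall ≈ 112.4 mm

Each cycle deposits ε × PW = 0.44 × 51.1 = 22.484 mm.
Over 5 cycles: 5 × 22.484 = 112.4 mm.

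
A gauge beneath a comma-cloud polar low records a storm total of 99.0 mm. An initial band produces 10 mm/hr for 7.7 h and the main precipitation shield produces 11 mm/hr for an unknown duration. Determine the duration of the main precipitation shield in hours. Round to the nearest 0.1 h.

duration ≈ 2.0 h

Known phases: 10 × 7.7 = 77 mm.
Remaining depth = 99.0 − 77 = 22 mm.
Duration = 22 / 11 = 2.0 h.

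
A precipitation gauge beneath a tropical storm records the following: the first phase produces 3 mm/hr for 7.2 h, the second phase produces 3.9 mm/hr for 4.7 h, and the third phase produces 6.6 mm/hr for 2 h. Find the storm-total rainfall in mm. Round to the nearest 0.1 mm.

total ≈ 53.1 mm

Total = Σ Rᵢ Δtᵢ = 3 × 7.2 + 3.9 × 4.7 + 6.6 × 2
      = 21.6 + 18.33 + 13.2 = 53.1 mm.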